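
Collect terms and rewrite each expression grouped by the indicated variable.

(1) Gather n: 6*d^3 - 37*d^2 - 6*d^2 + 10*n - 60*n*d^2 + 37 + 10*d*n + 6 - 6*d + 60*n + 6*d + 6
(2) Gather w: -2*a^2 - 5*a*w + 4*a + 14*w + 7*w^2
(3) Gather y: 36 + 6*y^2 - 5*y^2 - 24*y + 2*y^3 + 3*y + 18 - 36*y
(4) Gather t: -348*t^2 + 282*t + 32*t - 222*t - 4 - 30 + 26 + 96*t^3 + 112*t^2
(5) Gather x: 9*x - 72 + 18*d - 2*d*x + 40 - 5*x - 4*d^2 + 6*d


(1) = 6*d^3 - 43*d^2 + n*(-60*d^2 + 10*d + 70) + 49
(2) = -2*a^2 + 4*a + 7*w^2 + w*(14 - 5*a)
(3) = 2*y^3 + y^2 - 57*y + 54
(4) = 96*t^3 - 236*t^2 + 92*t - 8
(5) = -4*d^2 + 24*d + x*(4 - 2*d) - 32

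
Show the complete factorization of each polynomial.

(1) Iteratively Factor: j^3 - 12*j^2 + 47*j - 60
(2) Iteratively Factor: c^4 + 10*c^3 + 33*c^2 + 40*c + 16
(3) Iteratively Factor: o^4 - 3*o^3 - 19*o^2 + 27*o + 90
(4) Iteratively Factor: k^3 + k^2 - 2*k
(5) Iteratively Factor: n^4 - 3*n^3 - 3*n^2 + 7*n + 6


(1) = (j - 3)*(j^2 - 9*j + 20) = (j - 5)*(j - 3)*(j - 4)
(2) = (c + 1)*(c^3 + 9*c^2 + 24*c + 16) = (c + 1)^2*(c^2 + 8*c + 16) = (c + 1)^2*(c + 4)*(c + 4)
(3) = (o + 3)*(o^3 - 6*o^2 - o + 30) = (o + 2)*(o + 3)*(o^2 - 8*o + 15) = (o - 3)*(o + 2)*(o + 3)*(o - 5)
(4) = (k)*(k^2 + k - 2) = k*(k + 2)*(k - 1)
(5) = (n - 3)*(n^3 - 3*n - 2) = (n - 3)*(n + 1)*(n^2 - n - 2) = (n - 3)*(n + 1)^2*(n - 2)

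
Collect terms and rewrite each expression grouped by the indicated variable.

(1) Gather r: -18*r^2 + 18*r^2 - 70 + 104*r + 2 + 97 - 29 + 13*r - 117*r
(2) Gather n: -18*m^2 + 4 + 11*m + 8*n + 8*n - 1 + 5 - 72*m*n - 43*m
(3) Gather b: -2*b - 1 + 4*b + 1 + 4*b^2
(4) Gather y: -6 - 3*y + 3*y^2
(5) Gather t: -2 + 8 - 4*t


(1) = 0
(2) = -18*m^2 - 32*m + n*(16 - 72*m) + 8
(3) = 4*b^2 + 2*b
(4) = 3*y^2 - 3*y - 6
(5) = 6 - 4*t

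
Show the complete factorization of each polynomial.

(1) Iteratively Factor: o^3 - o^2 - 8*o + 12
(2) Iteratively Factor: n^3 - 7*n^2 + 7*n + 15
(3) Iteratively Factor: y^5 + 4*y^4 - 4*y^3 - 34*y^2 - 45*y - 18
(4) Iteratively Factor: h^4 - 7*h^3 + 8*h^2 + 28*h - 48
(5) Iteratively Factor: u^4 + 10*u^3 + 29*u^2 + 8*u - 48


(1) = (o - 2)*(o^2 + o - 6) = (o - 2)^2*(o + 3)
(2) = (n + 1)*(n^2 - 8*n + 15) = (n - 5)*(n + 1)*(n - 3)
(3) = (y + 2)*(y^4 + 2*y^3 - 8*y^2 - 18*y - 9) = (y + 1)*(y + 2)*(y^3 + y^2 - 9*y - 9) = (y - 3)*(y + 1)*(y + 2)*(y^2 + 4*y + 3) = (y - 3)*(y + 1)^2*(y + 2)*(y + 3)
(4) = (h - 4)*(h^3 - 3*h^2 - 4*h + 12) = (h - 4)*(h - 2)*(h^2 - h - 6) = (h - 4)*(h - 3)*(h - 2)*(h + 2)
(5) = (u - 1)*(u^3 + 11*u^2 + 40*u + 48) = (u - 1)*(u + 3)*(u^2 + 8*u + 16) = (u - 1)*(u + 3)*(u + 4)*(u + 4)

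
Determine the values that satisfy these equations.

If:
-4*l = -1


Then:
l = 1/4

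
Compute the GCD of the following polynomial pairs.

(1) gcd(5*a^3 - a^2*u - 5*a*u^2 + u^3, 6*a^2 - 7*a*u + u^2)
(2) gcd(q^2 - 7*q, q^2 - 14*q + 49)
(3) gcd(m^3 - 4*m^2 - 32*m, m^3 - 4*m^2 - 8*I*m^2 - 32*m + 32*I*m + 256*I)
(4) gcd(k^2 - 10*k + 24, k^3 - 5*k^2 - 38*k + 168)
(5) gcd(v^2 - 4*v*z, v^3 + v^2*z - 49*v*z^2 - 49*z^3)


(1) = -a + u
(2) = q - 7
(3) = m^2 - 4*m - 32
(4) = k - 4
(5) = 1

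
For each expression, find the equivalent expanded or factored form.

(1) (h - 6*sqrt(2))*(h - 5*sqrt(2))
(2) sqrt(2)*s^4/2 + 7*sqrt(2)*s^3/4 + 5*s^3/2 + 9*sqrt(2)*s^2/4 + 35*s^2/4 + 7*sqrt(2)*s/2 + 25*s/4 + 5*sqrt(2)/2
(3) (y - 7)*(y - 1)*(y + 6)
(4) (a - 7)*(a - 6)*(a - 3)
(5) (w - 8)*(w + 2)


(1) = h^2 - 11*sqrt(2)*h + 60
(2) = (s + 5/2)*(s + sqrt(2)/2)*(s + 2*sqrt(2))*(sqrt(2)*s/2 + sqrt(2)/2)
(3) = y^3 - 2*y^2 - 41*y + 42
(4) = a^3 - 16*a^2 + 81*a - 126
(5) = w^2 - 6*w - 16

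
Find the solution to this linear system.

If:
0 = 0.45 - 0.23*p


Then:
p = 1.96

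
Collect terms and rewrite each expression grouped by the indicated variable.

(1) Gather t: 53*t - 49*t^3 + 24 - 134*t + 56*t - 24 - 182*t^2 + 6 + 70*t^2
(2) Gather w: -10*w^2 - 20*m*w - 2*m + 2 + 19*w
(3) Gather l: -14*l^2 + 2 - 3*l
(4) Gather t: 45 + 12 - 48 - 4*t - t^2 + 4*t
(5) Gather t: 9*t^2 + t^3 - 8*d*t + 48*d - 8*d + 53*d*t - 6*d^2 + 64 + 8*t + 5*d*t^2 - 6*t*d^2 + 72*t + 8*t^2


(1) = -49*t^3 - 112*t^2 - 25*t + 6
(2) = -2*m - 10*w^2 + w*(19 - 20*m) + 2
(3) = -14*l^2 - 3*l + 2
(4) = 9 - t^2
(5) = -6*d^2 + 40*d + t^3 + t^2*(5*d + 17) + t*(-6*d^2 + 45*d + 80) + 64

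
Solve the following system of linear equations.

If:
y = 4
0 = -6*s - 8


Then:
s = -4/3
y = 4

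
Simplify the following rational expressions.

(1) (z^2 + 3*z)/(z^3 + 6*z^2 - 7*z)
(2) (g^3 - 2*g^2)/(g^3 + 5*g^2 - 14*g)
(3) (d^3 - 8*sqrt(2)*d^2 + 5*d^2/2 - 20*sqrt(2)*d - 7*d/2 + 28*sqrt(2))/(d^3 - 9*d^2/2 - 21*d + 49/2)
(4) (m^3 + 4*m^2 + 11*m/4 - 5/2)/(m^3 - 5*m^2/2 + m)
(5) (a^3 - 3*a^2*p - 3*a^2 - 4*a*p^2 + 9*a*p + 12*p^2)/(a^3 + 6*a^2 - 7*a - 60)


(1) = (z + 3)/(z^2 + 6*z - 7)
(2) = g/(g + 7)
(3) = (4*d - 32*sqrt(2))/(4*d - 28)
(4) = (2*m^2 + 9*m + 10)/(2*m^2 - 4*m)
(5) = (a^2 - 3*a*p - 4*p^2)/(a^2 + 9*a + 20)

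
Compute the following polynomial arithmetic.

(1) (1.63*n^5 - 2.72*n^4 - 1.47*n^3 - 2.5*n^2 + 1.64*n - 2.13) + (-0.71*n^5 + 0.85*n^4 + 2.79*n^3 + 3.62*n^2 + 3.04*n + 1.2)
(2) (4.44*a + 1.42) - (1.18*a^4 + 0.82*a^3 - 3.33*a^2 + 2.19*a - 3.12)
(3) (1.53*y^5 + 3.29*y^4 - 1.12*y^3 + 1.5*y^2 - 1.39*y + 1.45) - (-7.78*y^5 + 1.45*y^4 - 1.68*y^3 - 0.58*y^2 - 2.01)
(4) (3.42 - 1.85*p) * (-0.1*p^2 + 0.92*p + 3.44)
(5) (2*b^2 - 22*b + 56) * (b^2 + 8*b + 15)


(1) = 0.92*n^5 - 1.87*n^4 + 1.32*n^3 + 1.12*n^2 + 4.68*n - 0.93
(2) = -1.18*a^4 - 0.82*a^3 + 3.33*a^2 + 2.25*a + 4.54
(3) = 9.31*y^5 + 1.84*y^4 + 0.56*y^3 + 2.08*y^2 - 1.39*y + 3.46
(4) = 0.185*p^3 - 2.044*p^2 - 3.2176*p + 11.7648
(5) = 2*b^4 - 6*b^3 - 90*b^2 + 118*b + 840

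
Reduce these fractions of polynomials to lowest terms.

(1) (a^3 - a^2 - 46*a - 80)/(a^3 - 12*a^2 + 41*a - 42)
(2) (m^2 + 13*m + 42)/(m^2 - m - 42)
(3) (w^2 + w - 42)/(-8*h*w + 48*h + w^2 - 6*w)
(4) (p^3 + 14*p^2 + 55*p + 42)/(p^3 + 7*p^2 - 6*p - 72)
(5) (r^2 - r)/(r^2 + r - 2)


(1) = (a^3 - a^2 - 46*a - 80)/(a^3 - 12*a^2 + 41*a - 42)
(2) = (m + 7)/(m - 7)
(3) = (w + 7)/(-8*h + w)
(4) = (p^2 + 8*p + 7)/(p^2 + p - 12)
(5) = r/(r + 2)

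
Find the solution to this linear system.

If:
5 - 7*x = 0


Then:
x = 5/7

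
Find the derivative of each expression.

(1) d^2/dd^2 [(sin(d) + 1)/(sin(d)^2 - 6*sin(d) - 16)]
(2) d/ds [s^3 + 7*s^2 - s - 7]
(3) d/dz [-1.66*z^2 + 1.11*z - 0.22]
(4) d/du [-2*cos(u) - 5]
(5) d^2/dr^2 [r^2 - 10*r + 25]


(1) = (sin(d)^5 + 10*sin(d)^4 + 76*sin(d)^3 - 2*sin(d)^2 + 100*sin(d) + 88)/(-sin(d)^2 + 6*sin(d) + 16)^3
(2) = 3*s^2 + 14*s - 1
(3) = 1.11 - 3.32*z
(4) = 2*sin(u)
(5) = 2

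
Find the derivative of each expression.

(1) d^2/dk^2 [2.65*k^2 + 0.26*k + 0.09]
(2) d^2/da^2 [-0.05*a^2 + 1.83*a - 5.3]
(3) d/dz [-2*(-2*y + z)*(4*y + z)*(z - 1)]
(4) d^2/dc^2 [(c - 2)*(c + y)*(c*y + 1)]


(1) = 5.30000000000000
(2) = -0.100000000000000
(3) = 16*y^2 - 8*y*z + 4*y - 6*z^2 + 4*z
(4) = 6*c*y + 2*y^2 - 4*y + 2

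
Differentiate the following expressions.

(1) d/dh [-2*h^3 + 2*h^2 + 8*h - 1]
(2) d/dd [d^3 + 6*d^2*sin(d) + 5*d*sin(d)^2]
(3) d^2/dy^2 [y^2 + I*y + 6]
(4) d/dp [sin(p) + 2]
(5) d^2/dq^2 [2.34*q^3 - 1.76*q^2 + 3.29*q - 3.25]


(1) = -6*h^2 + 4*h + 8
(2) = 6*d^2*cos(d) + 3*d^2 + 12*d*sin(d) + 5*d*sin(2*d) + 5*sin(d)^2
(3) = 2
(4) = cos(p)
(5) = 14.04*q - 3.52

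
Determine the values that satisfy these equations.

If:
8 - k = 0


Then:
k = 8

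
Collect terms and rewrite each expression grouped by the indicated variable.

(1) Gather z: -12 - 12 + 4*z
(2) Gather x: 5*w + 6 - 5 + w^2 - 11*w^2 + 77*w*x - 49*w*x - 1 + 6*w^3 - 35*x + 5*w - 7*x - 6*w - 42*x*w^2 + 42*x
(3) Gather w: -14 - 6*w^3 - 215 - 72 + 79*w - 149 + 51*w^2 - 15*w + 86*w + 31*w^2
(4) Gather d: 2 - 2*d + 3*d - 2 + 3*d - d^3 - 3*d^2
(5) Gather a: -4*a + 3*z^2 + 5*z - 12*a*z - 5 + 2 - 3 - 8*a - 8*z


(1) = 4*z - 24
(2) = 6*w^3 - 10*w^2 + 4*w + x*(-42*w^2 + 28*w)
(3) = -6*w^3 + 82*w^2 + 150*w - 450
(4) = -d^3 - 3*d^2 + 4*d
(5) = a*(-12*z - 12) + 3*z^2 - 3*z - 6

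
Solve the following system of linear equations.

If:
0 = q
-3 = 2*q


Then:
No Solution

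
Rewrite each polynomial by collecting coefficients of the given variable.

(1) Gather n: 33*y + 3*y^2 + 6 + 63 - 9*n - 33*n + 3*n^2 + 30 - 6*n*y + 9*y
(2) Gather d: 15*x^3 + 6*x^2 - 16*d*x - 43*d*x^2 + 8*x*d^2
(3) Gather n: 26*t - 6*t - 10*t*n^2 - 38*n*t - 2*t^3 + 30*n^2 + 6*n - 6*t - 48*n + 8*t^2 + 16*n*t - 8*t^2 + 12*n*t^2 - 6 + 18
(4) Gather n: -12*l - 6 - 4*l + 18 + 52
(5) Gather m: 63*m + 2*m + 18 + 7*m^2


(1) = 3*n^2 + n*(-6*y - 42) + 3*y^2 + 42*y + 99
(2) = 8*d^2*x + d*(-43*x^2 - 16*x) + 15*x^3 + 6*x^2
(3) = n^2*(30 - 10*t) + n*(12*t^2 - 22*t - 42) - 2*t^3 + 14*t + 12
(4) = 64 - 16*l
(5) = 7*m^2 + 65*m + 18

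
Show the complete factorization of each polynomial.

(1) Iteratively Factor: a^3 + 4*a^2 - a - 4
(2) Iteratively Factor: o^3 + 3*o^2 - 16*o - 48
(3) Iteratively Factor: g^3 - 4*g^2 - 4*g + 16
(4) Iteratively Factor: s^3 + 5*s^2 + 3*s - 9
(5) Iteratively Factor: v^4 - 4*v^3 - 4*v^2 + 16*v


(1) = (a + 1)*(a^2 + 3*a - 4) = (a - 1)*(a + 1)*(a + 4)
(2) = (o + 4)*(o^2 - o - 12) = (o - 4)*(o + 4)*(o + 3)
(3) = (g - 4)*(g^2 - 4) = (g - 4)*(g - 2)*(g + 2)
(4) = (s + 3)*(s^2 + 2*s - 3) = (s - 1)*(s + 3)*(s + 3)
(5) = (v)*(v^3 - 4*v^2 - 4*v + 16) = v*(v - 2)*(v^2 - 2*v - 8) = v*(v - 4)*(v - 2)*(v + 2)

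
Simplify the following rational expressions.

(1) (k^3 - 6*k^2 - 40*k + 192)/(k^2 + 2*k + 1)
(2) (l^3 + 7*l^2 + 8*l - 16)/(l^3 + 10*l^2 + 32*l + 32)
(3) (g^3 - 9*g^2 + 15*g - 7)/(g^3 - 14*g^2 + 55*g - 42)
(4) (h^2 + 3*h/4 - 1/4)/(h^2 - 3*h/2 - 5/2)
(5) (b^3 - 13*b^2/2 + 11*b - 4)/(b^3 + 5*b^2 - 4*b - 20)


(1) = (k^3 - 6*k^2 - 40*k + 192)/(k^2 + 2*k + 1)
(2) = (l - 1)/(l + 2)
(3) = (g - 1)/(g - 6)
(4) = (4*h - 1)/(4*h - 10)
(5) = (2*b^2 - 9*b + 4)/(2*b^2 + 14*b + 20)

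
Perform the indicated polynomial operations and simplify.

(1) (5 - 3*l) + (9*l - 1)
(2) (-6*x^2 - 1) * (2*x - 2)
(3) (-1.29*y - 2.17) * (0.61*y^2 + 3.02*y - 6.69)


(1) = 6*l + 4
(2) = -12*x^3 + 12*x^2 - 2*x + 2
(3) = -0.7869*y^3 - 5.2195*y^2 + 2.0767*y + 14.5173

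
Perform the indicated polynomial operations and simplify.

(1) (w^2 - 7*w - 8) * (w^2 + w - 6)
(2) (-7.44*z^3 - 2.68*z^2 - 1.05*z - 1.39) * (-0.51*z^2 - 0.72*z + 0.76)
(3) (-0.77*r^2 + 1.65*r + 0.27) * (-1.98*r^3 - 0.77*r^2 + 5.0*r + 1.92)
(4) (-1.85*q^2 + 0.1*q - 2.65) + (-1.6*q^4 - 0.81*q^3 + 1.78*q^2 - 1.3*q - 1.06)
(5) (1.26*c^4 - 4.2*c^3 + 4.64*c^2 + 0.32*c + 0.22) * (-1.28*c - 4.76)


(1) = w^4 - 6*w^3 - 21*w^2 + 34*w + 48
(2) = 3.7944*z^5 + 6.7236*z^4 - 3.1893*z^3 - 0.5719*z^2 + 0.2028*z - 1.0564
(3) = 1.5246*r^5 - 2.6741*r^4 - 5.6551*r^3 + 6.5637*r^2 + 4.518*r + 0.5184
(4) = -1.6*q^4 - 0.81*q^3 - 0.07*q^2 - 1.2*q - 3.71
(5) = -1.6128*c^5 - 0.6216*c^4 + 14.0528*c^3 - 22.496*c^2 - 1.8048*c - 1.0472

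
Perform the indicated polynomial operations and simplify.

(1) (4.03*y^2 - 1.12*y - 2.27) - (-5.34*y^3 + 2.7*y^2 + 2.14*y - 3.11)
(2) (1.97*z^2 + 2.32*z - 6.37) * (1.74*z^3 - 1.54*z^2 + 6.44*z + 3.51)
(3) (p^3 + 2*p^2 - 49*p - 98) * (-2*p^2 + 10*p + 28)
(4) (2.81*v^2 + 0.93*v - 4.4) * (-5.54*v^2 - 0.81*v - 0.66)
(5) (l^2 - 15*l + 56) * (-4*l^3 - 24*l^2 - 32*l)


(1) = 5.34*y^3 + 1.33*y^2 - 3.26*y + 0.84
(2) = 3.4278*z^5 + 1.003*z^4 - 1.9698*z^3 + 31.6653*z^2 - 32.8796*z - 22.3587
(3) = -2*p^5 + 6*p^4 + 146*p^3 - 238*p^2 - 2352*p - 2744
(4) = -15.5674*v^4 - 7.4283*v^3 + 21.7681*v^2 + 2.9502*v + 2.904
(5) = -4*l^5 + 36*l^4 + 104*l^3 - 864*l^2 - 1792*l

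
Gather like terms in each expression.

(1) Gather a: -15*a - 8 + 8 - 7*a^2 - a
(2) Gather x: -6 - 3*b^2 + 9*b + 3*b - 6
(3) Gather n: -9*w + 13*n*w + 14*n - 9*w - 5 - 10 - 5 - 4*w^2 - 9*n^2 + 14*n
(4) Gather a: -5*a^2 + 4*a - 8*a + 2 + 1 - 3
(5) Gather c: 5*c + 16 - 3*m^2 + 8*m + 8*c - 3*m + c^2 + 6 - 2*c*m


(1) = -7*a^2 - 16*a
(2) = -3*b^2 + 12*b - 12
(3) = -9*n^2 + n*(13*w + 28) - 4*w^2 - 18*w - 20
(4) = -5*a^2 - 4*a
(5) = c^2 + c*(13 - 2*m) - 3*m^2 + 5*m + 22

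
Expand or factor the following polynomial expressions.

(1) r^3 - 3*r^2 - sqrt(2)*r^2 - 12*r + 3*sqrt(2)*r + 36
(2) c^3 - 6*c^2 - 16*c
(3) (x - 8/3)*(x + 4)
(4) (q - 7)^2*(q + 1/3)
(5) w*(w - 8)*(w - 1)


(1) = (r - 3)*(r - 3*sqrt(2))*(r + 2*sqrt(2))
(2) = c*(c - 8)*(c + 2)
(3) = x^2 + 4*x/3 - 32/3
(4) = q^3 - 41*q^2/3 + 133*q/3 + 49/3
(5) = w^3 - 9*w^2 + 8*w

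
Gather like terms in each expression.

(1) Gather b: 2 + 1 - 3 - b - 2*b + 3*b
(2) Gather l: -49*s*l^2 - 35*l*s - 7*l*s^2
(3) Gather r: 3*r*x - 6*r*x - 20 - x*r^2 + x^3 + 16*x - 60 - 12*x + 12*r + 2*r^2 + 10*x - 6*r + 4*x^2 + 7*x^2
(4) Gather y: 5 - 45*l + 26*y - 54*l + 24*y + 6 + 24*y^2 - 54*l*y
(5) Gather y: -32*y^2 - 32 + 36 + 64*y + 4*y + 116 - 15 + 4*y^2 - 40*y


(1) = 0
(2) = -49*l^2*s + l*(-7*s^2 - 35*s)
(3) = r^2*(2 - x) + r*(6 - 3*x) + x^3 + 11*x^2 + 14*x - 80
(4) = -99*l + 24*y^2 + y*(50 - 54*l) + 11
(5) = -28*y^2 + 28*y + 105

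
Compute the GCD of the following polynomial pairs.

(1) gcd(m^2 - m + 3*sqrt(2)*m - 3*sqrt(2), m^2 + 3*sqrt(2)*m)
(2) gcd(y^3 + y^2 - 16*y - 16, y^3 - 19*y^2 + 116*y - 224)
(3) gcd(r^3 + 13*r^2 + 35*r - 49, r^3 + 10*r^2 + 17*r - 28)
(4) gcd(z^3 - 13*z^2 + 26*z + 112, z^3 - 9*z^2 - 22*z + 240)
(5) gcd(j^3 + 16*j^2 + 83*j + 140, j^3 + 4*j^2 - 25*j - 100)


(1) = gcd((m - 1)*(m + 3*sqrt(2)), m*(m + 3*sqrt(2))) = m + 3*sqrt(2)
(2) = y - 4
(3) = gcd((r - 1)*(r + 7)^2, (r - 1)*(r + 4)*(r + 7)) = r^2 + 6*r - 7
(4) = gcd((z - 8)*(z - 7)*(z + 2), (z - 8)*(z - 6)*(z + 5)) = z - 8
(5) = gcd((j + 4)*(j + 5)*(j + 7), (j - 5)*(j + 4)*(j + 5)) = j^2 + 9*j + 20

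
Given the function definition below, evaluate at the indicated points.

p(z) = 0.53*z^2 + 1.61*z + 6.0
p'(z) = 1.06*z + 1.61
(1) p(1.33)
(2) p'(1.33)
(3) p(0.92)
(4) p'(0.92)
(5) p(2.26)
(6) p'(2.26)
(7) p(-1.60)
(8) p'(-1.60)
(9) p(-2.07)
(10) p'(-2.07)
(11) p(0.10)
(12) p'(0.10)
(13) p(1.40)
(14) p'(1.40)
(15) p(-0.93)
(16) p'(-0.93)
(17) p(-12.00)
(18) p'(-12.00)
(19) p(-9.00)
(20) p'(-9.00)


(1) = 9.08
(2) = 3.02
(3) = 7.93
(4) = 2.59
(5) = 12.35
(6) = 4.01
(7) = 4.78
(8) = -0.09
(9) = 4.94
(10) = -0.58
(11) = 6.17
(12) = 1.72
(13) = 9.29
(14) = 3.09
(15) = 4.96
(16) = 0.62
(17) = 63.00
(18) = -11.11
(19) = 34.44
(20) = -7.93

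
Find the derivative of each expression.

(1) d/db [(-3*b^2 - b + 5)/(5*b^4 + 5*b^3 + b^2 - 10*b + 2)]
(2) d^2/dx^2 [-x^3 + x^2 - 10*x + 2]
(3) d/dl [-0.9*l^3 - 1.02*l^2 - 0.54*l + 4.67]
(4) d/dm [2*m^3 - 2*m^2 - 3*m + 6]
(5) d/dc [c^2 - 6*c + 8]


(1) = 2*(15*b^5 + 15*b^4 - 45*b^3 - 22*b^2 - 11*b + 24)/(25*b^8 + 50*b^7 + 35*b^6 - 90*b^5 - 79*b^4 + 104*b^2 - 40*b + 4)
(2) = 2 - 6*x
(3) = -2.7*l^2 - 2.04*l - 0.54
(4) = 6*m^2 - 4*m - 3
(5) = 2*c - 6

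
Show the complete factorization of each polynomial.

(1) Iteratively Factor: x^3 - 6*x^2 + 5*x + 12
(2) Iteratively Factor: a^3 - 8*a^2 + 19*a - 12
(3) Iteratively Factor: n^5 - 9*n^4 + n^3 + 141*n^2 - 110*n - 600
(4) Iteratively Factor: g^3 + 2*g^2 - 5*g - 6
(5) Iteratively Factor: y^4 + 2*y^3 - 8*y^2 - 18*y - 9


(1) = (x - 4)*(x^2 - 2*x - 3) = (x - 4)*(x - 3)*(x + 1)
(2) = (a - 1)*(a^2 - 7*a + 12) = (a - 4)*(a - 1)*(a - 3)
(3) = (n + 2)*(n^4 - 11*n^3 + 23*n^2 + 95*n - 300) = (n - 5)*(n + 2)*(n^3 - 6*n^2 - 7*n + 60) = (n - 5)^2*(n + 2)*(n^2 - n - 12) = (n - 5)^2*(n + 2)*(n + 3)*(n - 4)
(4) = (g + 3)*(g^2 - g - 2) = (g - 2)*(g + 3)*(g + 1)
(5) = (y + 1)*(y^3 + y^2 - 9*y - 9) = (y + 1)^2*(y^2 - 9) = (y - 3)*(y + 1)^2*(y + 3)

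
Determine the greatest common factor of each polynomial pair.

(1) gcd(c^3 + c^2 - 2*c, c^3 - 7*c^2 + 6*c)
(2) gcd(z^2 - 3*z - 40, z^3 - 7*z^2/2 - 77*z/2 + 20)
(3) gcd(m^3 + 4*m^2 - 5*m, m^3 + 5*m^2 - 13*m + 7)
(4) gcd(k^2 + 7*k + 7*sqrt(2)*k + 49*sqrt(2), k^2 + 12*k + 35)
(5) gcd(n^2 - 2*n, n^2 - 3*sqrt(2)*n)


(1) = c^2 - c
(2) = z^2 - 3*z - 40
(3) = m - 1
(4) = k + 7
(5) = gcd(n*(n - 2), n*(n - 3*sqrt(2))) = n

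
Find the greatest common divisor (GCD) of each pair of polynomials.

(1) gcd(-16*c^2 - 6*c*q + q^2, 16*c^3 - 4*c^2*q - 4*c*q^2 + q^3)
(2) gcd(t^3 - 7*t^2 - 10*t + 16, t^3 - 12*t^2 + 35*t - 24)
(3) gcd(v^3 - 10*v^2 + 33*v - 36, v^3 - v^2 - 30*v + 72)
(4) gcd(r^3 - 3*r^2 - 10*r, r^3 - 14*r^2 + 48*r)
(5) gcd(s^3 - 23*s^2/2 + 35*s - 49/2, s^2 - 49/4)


(1) = gcd((-8*c + q)*(2*c + q), (-4*c + q)*(-2*c + q)*(2*c + q)) = 2*c + q
(2) = t^2 - 9*t + 8
(3) = gcd((v - 4)*(v - 3)^2, (v - 4)*(v - 3)*(v + 6)) = v^2 - 7*v + 12
(4) = gcd(r*(r - 5)*(r + 2), r*(r - 8)*(r - 6)) = r
(5) = gcd((s - 7)*(s - 7/2)*(s - 1), (s - 7/2)*(s + 7/2)) = s - 7/2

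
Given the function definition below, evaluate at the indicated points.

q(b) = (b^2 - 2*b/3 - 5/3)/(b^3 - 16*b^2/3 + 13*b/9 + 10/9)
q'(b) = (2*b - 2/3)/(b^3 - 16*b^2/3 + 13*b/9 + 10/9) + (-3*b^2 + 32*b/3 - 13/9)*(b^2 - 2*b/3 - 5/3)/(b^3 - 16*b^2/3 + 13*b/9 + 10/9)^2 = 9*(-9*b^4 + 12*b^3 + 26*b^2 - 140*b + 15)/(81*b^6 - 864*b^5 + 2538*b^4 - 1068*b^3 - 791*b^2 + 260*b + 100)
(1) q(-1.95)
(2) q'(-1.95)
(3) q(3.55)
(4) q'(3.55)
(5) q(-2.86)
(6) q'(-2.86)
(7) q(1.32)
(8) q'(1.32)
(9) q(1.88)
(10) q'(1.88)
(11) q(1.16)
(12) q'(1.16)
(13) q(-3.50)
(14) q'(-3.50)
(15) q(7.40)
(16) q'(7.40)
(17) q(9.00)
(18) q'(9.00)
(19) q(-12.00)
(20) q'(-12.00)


(1) = -0.12
(2) = 0.02
(3) = -0.53
(4) = -0.44
(5) = -0.12
(6) = -0.01
(7) = 0.20
(8) = -0.87
(9) = -0.07
(10) = -0.30
(11) = 0.39
(12) = -1.53
(13) = -0.12
(14) = -0.01
(15) = 0.39
(16) = -0.15
(17) = 0.24
(18) = -0.06
(19) = -0.06
(20) = -0.00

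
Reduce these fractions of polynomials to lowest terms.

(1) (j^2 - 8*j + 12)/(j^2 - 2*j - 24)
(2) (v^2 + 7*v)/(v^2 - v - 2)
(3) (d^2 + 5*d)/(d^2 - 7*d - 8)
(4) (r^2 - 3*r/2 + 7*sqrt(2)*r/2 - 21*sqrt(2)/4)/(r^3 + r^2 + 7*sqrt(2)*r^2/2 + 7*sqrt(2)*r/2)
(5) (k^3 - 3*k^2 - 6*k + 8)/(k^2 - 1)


(1) = (j - 2)/(j + 4)
(2) = (v^2 + 7*v)/(v^2 - v - 2)
(3) = (d^2 + 5*d)/(d^2 - 7*d - 8)
(4) = (8*r - 12)/(8*r^2 + 8*r)
(5) = (k^2 - 2*k - 8)/(k + 1)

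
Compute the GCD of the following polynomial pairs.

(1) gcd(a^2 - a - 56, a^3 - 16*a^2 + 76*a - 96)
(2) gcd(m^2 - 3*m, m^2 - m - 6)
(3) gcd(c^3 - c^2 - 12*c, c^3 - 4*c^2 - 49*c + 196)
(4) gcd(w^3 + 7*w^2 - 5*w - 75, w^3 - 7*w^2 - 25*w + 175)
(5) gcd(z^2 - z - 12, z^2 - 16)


(1) = gcd((a - 8)*(a + 7), (a - 8)*(a - 6)*(a - 2)) = a - 8
(2) = m - 3
(3) = gcd(c*(c - 4)*(c + 3), (c - 7)*(c - 4)*(c + 7)) = c - 4
(4) = gcd((w - 3)*(w + 5)^2, (w - 7)*(w - 5)*(w + 5)) = w + 5
(5) = z - 4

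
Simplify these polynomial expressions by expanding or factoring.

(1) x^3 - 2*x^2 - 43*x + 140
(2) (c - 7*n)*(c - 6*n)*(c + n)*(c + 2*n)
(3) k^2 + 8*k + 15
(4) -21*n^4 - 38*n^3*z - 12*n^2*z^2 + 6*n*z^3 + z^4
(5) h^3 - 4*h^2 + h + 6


(1) = (x - 5)*(x - 4)*(x + 7)
(2) = c^4 - 10*c^3*n + 5*c^2*n^2 + 100*c*n^3 + 84*n^4
(3) = (k + 3)*(k + 5)
(4) = (-3*n + z)*(n + z)^2*(7*n + z)
(5) = (h - 3)*(h - 2)*(h + 1)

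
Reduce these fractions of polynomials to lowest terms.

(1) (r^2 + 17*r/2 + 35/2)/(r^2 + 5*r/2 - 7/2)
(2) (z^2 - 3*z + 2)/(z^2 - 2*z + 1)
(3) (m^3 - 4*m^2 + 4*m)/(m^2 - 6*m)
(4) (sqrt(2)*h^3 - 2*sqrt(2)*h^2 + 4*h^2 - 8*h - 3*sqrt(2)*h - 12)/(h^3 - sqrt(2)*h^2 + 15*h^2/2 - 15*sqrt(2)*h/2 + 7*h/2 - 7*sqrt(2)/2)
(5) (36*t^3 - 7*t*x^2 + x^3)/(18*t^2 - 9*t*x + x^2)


(1) = (r + 5)/(r - 1)
(2) = (z - 2)/(z - 1)
(3) = (m^2 - 4*m + 4)/(m - 6)
(4) = (2*sqrt(2)*h^3 + h^2*(8 - 4*sqrt(2)) + h*(-16 - 6*sqrt(2)) - 24)/(2*h^3 + h^2*(15 - 2*sqrt(2)) + h*(7 - 15*sqrt(2)) - 7*sqrt(2))
(5) = 2*t + x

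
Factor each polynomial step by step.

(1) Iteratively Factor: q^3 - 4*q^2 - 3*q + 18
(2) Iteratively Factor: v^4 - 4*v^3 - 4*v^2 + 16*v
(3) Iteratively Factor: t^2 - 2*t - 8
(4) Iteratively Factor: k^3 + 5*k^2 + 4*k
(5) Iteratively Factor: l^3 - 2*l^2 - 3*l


(1) = (q - 3)*(q^2 - q - 6) = (q - 3)^2*(q + 2)
(2) = (v)*(v^3 - 4*v^2 - 4*v + 16) = v*(v + 2)*(v^2 - 6*v + 8) = v*(v - 2)*(v + 2)*(v - 4)
(3) = (t + 2)*(t - 4)
(4) = (k)*(k^2 + 5*k + 4) = k*(k + 4)*(k + 1)
(5) = (l)*(l^2 - 2*l - 3) = l*(l - 3)*(l + 1)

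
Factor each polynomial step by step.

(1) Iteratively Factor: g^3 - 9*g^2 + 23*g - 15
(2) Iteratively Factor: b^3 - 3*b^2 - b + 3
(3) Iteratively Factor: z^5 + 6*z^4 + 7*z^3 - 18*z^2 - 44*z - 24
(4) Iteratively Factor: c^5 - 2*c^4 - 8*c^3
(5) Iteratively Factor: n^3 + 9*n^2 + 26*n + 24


(1) = (g - 5)*(g^2 - 4*g + 3) = (g - 5)*(g - 1)*(g - 3)
(2) = (b + 1)*(b^2 - 4*b + 3) = (b - 1)*(b + 1)*(b - 3)
(3) = (z + 1)*(z^4 + 5*z^3 + 2*z^2 - 20*z - 24) = (z + 1)*(z + 2)*(z^3 + 3*z^2 - 4*z - 12) = (z - 2)*(z + 1)*(z + 2)*(z^2 + 5*z + 6) = (z - 2)*(z + 1)*(z + 2)^2*(z + 3)
(4) = (c)*(c^4 - 2*c^3 - 8*c^2) = c*(c - 4)*(c^3 + 2*c^2) = c^2*(c - 4)*(c^2 + 2*c) = c^2*(c - 4)*(c + 2)*(c)
(5) = (n + 4)*(n^2 + 5*n + 6) = (n + 3)*(n + 4)*(n + 2)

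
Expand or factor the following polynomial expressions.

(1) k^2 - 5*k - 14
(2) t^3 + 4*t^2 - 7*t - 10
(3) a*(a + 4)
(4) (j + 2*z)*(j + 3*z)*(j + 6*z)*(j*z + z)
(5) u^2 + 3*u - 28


(1) = (k - 7)*(k + 2)
(2) = (t - 2)*(t + 1)*(t + 5)
(3) = a^2 + 4*a
(4) = j^4*z + 11*j^3*z^2 + j^3*z + 36*j^2*z^3 + 11*j^2*z^2 + 36*j*z^4 + 36*j*z^3 + 36*z^4
(5) = (u - 4)*(u + 7)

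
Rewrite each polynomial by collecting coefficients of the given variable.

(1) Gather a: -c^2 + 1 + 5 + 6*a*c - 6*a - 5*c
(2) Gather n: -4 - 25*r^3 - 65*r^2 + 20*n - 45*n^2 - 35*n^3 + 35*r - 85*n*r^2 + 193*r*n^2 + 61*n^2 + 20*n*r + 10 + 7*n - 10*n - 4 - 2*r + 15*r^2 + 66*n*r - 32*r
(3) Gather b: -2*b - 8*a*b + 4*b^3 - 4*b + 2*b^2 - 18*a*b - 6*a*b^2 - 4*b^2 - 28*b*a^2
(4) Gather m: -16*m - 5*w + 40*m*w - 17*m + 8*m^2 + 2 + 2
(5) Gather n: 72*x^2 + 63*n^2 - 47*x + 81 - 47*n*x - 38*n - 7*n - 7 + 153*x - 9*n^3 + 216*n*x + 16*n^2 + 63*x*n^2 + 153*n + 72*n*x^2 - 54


(1) = a*(6*c - 6) - c^2 - 5*c + 6
(2) = -35*n^3 + n^2*(193*r + 16) + n*(-85*r^2 + 86*r + 17) - 25*r^3 - 50*r^2 + r + 2
(3) = 4*b^3 + b^2*(-6*a - 2) + b*(-28*a^2 - 26*a - 6)
(4) = 8*m^2 + m*(40*w - 33) - 5*w + 4
(5) = -9*n^3 + n^2*(63*x + 79) + n*(72*x^2 + 169*x + 108) + 72*x^2 + 106*x + 20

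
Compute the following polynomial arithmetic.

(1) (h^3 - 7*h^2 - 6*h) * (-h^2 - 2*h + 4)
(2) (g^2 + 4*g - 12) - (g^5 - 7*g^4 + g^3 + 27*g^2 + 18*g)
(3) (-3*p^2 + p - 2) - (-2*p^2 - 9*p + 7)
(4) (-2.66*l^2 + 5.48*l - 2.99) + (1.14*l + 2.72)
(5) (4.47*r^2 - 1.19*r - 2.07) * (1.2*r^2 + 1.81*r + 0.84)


(1) = -h^5 + 5*h^4 + 24*h^3 - 16*h^2 - 24*h
(2) = -g^5 + 7*g^4 - g^3 - 26*g^2 - 14*g - 12
(3) = -p^2 + 10*p - 9
(4) = -2.66*l^2 + 6.62*l - 0.27
(5) = 5.364*r^4 + 6.6627*r^3 - 0.8831*r^2 - 4.7463*r - 1.7388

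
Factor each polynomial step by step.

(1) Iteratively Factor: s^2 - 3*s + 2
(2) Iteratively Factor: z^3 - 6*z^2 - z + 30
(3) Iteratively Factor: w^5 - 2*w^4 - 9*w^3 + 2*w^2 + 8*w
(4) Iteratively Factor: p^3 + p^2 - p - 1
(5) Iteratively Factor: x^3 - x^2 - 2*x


(1) = (s - 2)*(s - 1)
(2) = (z - 3)*(z^2 - 3*z - 10) = (z - 5)*(z - 3)*(z + 2)
(3) = (w - 4)*(w^4 + 2*w^3 - w^2 - 2*w) = w*(w - 4)*(w^3 + 2*w^2 - w - 2) = w*(w - 4)*(w - 1)*(w^2 + 3*w + 2) = w*(w - 4)*(w - 1)*(w + 1)*(w + 2)
(4) = (p + 1)*(p^2 - 1) = (p - 1)*(p + 1)*(p + 1)
(5) = (x - 2)*(x^2 + x) = x*(x - 2)*(x + 1)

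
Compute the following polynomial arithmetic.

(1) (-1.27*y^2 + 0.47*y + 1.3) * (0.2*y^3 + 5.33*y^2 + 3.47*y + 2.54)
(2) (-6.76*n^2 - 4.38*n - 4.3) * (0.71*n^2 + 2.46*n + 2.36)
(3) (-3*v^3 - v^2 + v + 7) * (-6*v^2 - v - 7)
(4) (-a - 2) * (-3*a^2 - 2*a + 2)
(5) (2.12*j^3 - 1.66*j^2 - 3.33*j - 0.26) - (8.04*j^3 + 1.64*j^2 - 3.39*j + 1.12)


(1) = -0.254*y^5 - 6.6751*y^4 - 1.6418*y^3 + 5.3341*y^2 + 5.7048*y + 3.302
(2) = -4.7996*n^4 - 19.7394*n^3 - 29.7814*n^2 - 20.9148*n - 10.148
(3) = 18*v^5 + 9*v^4 + 16*v^3 - 36*v^2 - 14*v - 49
(4) = 3*a^3 + 8*a^2 + 2*a - 4
(5) = -5.92*j^3 - 3.3*j^2 + 0.06*j - 1.38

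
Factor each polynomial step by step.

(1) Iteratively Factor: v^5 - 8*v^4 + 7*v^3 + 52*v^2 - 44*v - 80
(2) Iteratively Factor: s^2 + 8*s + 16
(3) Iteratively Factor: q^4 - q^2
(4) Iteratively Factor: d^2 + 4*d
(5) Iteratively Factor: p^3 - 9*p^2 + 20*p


(1) = (v + 1)*(v^4 - 9*v^3 + 16*v^2 + 36*v - 80) = (v - 5)*(v + 1)*(v^3 - 4*v^2 - 4*v + 16) = (v - 5)*(v - 2)*(v + 1)*(v^2 - 2*v - 8) = (v - 5)*(v - 4)*(v - 2)*(v + 1)*(v + 2)
(2) = (s + 4)*(s + 4)
(3) = (q + 1)*(q^3 - q^2) = (q - 1)*(q + 1)*(q^2) = q*(q - 1)*(q + 1)*(q)
(4) = (d + 4)*(d)
(5) = (p - 4)*(p^2 - 5*p) = p*(p - 4)*(p - 5)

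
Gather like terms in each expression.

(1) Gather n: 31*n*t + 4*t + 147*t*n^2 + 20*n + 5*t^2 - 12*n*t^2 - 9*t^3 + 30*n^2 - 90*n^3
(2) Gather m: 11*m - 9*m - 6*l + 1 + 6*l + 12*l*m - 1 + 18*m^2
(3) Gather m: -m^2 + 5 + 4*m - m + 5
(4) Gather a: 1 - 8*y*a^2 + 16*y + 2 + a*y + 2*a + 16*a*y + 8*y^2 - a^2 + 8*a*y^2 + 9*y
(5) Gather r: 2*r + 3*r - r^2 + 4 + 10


(1) = -90*n^3 + n^2*(147*t + 30) + n*(-12*t^2 + 31*t + 20) - 9*t^3 + 5*t^2 + 4*t
(2) = 18*m^2 + m*(12*l + 2)
(3) = -m^2 + 3*m + 10
(4) = a^2*(-8*y - 1) + a*(8*y^2 + 17*y + 2) + 8*y^2 + 25*y + 3
(5) = -r^2 + 5*r + 14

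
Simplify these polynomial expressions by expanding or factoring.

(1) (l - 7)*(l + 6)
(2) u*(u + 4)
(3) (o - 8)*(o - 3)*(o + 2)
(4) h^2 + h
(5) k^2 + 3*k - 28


(1) = l^2 - l - 42
(2) = u^2 + 4*u
(3) = o^3 - 9*o^2 + 2*o + 48
(4) = h*(h + 1)
(5) = (k - 4)*(k + 7)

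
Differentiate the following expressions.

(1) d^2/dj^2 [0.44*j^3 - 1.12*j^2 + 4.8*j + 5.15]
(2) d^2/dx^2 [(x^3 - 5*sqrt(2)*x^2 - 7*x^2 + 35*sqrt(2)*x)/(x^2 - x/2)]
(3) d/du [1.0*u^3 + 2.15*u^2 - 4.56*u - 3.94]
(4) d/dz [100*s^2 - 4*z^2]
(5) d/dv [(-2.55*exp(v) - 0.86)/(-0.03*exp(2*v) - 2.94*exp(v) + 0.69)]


(1) = 2.64*j - 2.24
(2) = 52*(-1 + 10*sqrt(2))/(8*x^3 - 12*x^2 + 6*x - 1)
(3) = 3.0*u^2 + 4.3*u - 4.56
(4) = -8*z
(5) = (-(0.06*exp(v) + 2.94)*(2.55*exp(v) + 0.86) + 0.0765*exp(2*v) + 7.497*exp(v) - 1.7595)*exp(v)/(0.03*exp(2*v) + 2.94*exp(v) - 0.69)^2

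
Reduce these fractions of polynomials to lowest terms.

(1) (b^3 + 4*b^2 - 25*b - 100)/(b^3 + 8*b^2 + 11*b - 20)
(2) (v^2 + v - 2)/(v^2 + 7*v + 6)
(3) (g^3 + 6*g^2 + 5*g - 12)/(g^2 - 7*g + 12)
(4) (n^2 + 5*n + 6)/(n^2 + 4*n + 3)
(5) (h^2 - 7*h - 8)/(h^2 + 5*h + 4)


(1) = (b - 5)/(b - 1)
(2) = (v^2 + v - 2)/(v^2 + 7*v + 6)
(3) = (g^3 + 6*g^2 + 5*g - 12)/(g^2 - 7*g + 12)
(4) = (n + 2)/(n + 1)
(5) = (h - 8)/(h + 4)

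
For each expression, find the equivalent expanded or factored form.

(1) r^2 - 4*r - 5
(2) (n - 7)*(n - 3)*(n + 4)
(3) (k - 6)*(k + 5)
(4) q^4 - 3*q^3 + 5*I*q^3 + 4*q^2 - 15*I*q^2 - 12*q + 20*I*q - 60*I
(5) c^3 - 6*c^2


(1) = (r - 5)*(r + 1)
(2) = n^3 - 6*n^2 - 19*n + 84
(3) = k^2 - k - 30
(4) = (q - 3)*(q - 2*I)*(q + 2*I)*(q + 5*I)
(5) = c^2*(c - 6)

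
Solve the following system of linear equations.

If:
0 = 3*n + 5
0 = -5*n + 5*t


Then:
n = -5/3
t = -5/3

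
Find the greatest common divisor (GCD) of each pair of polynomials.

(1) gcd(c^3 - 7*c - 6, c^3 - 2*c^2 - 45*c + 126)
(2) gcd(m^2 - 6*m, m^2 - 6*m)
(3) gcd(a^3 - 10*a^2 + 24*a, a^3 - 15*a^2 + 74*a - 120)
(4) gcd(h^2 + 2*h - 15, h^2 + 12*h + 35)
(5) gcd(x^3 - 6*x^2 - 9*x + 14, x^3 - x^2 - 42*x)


(1) = c - 3
(2) = gcd(m*(m - 6), m*(m - 6)) = m^2 - 6*m
(3) = gcd(a*(a - 6)*(a - 4), (a - 6)*(a - 5)*(a - 4)) = a^2 - 10*a + 24
(4) = h + 5
(5) = x - 7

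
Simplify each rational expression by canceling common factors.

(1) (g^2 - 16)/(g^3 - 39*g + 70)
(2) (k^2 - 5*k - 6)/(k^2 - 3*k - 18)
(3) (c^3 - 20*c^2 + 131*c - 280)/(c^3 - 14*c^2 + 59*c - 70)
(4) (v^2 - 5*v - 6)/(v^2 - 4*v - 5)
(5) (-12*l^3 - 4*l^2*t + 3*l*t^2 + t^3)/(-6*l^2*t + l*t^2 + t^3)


(1) = (g^2 - 16)/(g^3 - 39*g + 70)
(2) = (k + 1)/(k + 3)
(3) = (c - 8)/(c - 2)
(4) = (v - 6)/(v - 5)
(5) = (2*l + t)/t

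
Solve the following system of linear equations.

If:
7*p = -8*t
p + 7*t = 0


Then:
p = 0
t = 0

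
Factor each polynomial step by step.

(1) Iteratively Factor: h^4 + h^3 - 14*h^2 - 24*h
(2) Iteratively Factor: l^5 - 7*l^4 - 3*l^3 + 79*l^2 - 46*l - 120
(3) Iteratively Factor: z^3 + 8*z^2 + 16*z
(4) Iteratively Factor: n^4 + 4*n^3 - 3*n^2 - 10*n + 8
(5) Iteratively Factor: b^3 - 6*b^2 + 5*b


(1) = (h)*(h^3 + h^2 - 14*h - 24) = h*(h + 3)*(h^2 - 2*h - 8) = h*(h + 2)*(h + 3)*(h - 4)
(2) = (l + 3)*(l^4 - 10*l^3 + 27*l^2 - 2*l - 40) = (l - 2)*(l + 3)*(l^3 - 8*l^2 + 11*l + 20) = (l - 2)*(l + 1)*(l + 3)*(l^2 - 9*l + 20) = (l - 5)*(l - 2)*(l + 1)*(l + 3)*(l - 4)
(3) = (z + 4)*(z^2 + 4*z) = z*(z + 4)*(z + 4)
(4) = (n + 4)*(n^3 - 3*n + 2) = (n + 2)*(n + 4)*(n^2 - 2*n + 1) = (n - 1)*(n + 2)*(n + 4)*(n - 1)
(5) = (b)*(b^2 - 6*b + 5) = b*(b - 5)*(b - 1)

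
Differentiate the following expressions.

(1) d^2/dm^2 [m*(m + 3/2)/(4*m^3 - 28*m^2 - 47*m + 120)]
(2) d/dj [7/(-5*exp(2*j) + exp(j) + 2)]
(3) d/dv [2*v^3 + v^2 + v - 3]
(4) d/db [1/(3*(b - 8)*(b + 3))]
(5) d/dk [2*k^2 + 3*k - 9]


(1) = 4*(8*m^6 + 36*m^5 + 30*m^4 - 1609*m^3 + 2880*m^2 + 7560*m + 11430)/(64*m^9 - 1344*m^8 + 7152*m^7 + 15392*m^6 - 164676*m^5 - 38676*m^4 + 1016497*m^3 - 414360*m^2 - 2030400*m + 1728000)
(2) = (70*exp(j) - 7)*exp(j)/(-5*exp(2*j) + exp(j) + 2)^2
(3) = 6*v^2 + 2*v + 1
(4) = (5 - 2*b)/(3*(b^4 - 10*b^3 - 23*b^2 + 240*b + 576))
(5) = 4*k + 3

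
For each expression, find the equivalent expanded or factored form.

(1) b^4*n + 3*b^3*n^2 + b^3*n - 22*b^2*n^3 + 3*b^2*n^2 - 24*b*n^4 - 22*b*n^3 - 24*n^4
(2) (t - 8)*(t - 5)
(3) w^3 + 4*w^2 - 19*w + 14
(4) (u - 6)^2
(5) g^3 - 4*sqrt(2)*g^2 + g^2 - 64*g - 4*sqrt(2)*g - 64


(1) = (b - 4*n)*(b + n)*(b + 6*n)*(b*n + n)
(2) = t^2 - 13*t + 40
(3) = (w - 2)*(w - 1)*(w + 7)
(4) = u^2 - 12*u + 36
(5) = (g + 1)*(g - 8*sqrt(2))*(g + 4*sqrt(2))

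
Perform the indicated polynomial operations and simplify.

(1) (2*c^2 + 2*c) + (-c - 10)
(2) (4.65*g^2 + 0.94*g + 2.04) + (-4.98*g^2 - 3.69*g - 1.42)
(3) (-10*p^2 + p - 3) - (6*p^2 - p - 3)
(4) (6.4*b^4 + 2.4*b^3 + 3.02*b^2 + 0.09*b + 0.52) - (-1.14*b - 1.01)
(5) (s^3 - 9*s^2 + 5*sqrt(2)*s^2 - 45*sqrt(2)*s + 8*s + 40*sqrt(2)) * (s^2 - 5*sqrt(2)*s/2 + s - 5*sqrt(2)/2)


(1) = 2*c^2 + c - 10
(2) = -0.33*g^2 - 2.75*g + 0.62
(3) = -16*p^2 + 2*p
(4) = 6.4*b^4 + 2.4*b^3 + 3.02*b^2 + 1.23*b + 1.53
(5) = s^5 - 8*s^4 + 5*sqrt(2)*s^4/2 - 20*sqrt(2)*s^3 - 26*s^3 - 5*sqrt(2)*s^2/2 + 208*s^2 + 25*s + 20*sqrt(2)*s - 200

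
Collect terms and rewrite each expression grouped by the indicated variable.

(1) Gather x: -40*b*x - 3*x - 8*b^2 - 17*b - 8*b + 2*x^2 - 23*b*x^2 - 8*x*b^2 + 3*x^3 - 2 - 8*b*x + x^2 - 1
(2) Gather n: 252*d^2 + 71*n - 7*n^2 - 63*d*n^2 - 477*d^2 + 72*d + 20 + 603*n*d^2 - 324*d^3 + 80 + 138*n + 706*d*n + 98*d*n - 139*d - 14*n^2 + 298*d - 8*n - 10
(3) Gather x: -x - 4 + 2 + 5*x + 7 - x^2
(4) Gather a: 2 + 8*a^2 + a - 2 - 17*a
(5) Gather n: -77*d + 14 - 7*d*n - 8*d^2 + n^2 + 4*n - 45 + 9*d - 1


(1) = -8*b^2 - 25*b + 3*x^3 + x^2*(3 - 23*b) + x*(-8*b^2 - 48*b - 3) - 3
(2) = -324*d^3 - 225*d^2 + 231*d + n^2*(-63*d - 21) + n*(603*d^2 + 804*d + 201) + 90
(3) = -x^2 + 4*x + 5
(4) = 8*a^2 - 16*a
(5) = -8*d^2 - 68*d + n^2 + n*(4 - 7*d) - 32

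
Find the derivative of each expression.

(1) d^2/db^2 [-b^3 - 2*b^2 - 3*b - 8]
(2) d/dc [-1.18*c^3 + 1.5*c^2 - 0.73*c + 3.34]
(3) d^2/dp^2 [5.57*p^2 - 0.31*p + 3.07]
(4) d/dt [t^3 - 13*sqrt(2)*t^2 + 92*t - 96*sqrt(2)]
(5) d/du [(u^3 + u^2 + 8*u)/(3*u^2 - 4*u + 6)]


(1) = -6*b - 4
(2) = -3.54*c^2 + 3.0*c - 0.73
(3) = 11.1400000000000
(4) = 3*t^2 - 26*sqrt(2)*t + 92
(5) = (3*u^4 - 8*u^3 - 10*u^2 + 12*u + 48)/(9*u^4 - 24*u^3 + 52*u^2 - 48*u + 36)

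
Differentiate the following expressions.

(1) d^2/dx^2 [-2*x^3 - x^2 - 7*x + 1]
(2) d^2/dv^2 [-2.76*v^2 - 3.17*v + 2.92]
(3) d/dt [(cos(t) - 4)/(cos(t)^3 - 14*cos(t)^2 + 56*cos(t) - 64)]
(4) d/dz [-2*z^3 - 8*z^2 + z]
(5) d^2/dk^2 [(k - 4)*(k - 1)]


(1) = -12*x - 2
(2) = -5.52000000000000
(3) = 2*(cos(t) - 5)*sin(t)/((cos(t) - 8)^2*(cos(t) - 2)^2)
(4) = -6*z^2 - 16*z + 1
(5) = 2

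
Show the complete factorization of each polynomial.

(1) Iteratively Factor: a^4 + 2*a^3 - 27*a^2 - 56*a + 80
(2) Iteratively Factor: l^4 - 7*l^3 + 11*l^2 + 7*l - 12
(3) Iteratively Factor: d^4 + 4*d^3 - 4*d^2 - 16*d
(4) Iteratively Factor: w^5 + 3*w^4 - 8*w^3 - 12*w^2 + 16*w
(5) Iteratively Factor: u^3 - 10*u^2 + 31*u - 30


(1) = (a + 4)*(a^3 - 2*a^2 - 19*a + 20) = (a + 4)^2*(a^2 - 6*a + 5) = (a - 5)*(a + 4)^2*(a - 1)
(2) = (l - 1)*(l^3 - 6*l^2 + 5*l + 12) = (l - 1)*(l + 1)*(l^2 - 7*l + 12) = (l - 4)*(l - 1)*(l + 1)*(l - 3)
(3) = (d)*(d^3 + 4*d^2 - 4*d - 16) = d*(d + 2)*(d^2 + 2*d - 8) = d*(d + 2)*(d + 4)*(d - 2)
(4) = (w - 2)*(w^4 + 5*w^3 + 2*w^2 - 8*w) = w*(w - 2)*(w^3 + 5*w^2 + 2*w - 8) = w*(w - 2)*(w + 4)*(w^2 + w - 2) = w*(w - 2)*(w - 1)*(w + 4)*(w + 2)
(5) = (u - 2)*(u^2 - 8*u + 15) = (u - 5)*(u - 2)*(u - 3)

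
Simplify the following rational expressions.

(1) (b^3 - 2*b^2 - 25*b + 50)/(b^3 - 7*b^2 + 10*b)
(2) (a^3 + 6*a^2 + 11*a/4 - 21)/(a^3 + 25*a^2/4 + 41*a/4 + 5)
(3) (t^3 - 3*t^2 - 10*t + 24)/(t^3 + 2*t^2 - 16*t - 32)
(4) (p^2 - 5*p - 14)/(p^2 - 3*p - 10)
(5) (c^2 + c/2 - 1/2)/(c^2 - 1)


(1) = (b + 5)/b
(2) = (4*a^2 + 8*a - 21)/(4*a^2 + 9*a + 5)
(3) = (t^2 + t - 6)/(t^2 + 6*t + 8)
(4) = (p - 7)/(p - 5)
(5) = (2*c - 1)/(2*c - 2)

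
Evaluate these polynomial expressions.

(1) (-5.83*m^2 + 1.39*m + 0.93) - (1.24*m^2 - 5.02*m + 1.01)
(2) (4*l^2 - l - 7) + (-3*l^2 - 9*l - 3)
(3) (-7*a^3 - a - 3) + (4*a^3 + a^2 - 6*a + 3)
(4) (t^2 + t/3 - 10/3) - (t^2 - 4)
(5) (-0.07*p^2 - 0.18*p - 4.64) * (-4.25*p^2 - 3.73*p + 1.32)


(1) = -7.07*m^2 + 6.41*m - 0.08
(2) = l^2 - 10*l - 10
(3) = -3*a^3 + a^2 - 7*a
(4) = t/3 + 2/3
(5) = 0.2975*p^4 + 1.0261*p^3 + 20.299*p^2 + 17.0696*p - 6.1248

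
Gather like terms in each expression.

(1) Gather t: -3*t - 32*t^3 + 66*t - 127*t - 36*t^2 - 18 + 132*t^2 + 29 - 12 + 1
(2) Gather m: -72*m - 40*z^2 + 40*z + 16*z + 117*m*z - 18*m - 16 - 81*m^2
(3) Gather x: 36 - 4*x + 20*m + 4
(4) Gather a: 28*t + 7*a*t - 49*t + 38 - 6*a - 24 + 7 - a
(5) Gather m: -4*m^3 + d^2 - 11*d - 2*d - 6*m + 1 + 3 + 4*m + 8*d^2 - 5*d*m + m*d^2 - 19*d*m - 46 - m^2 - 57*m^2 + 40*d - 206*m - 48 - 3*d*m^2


(1) = -32*t^3 + 96*t^2 - 64*t
(2) = -81*m^2 + m*(117*z - 90) - 40*z^2 + 56*z - 16
(3) = 20*m - 4*x + 40
(4) = a*(7*t - 7) - 21*t + 21
(5) = 9*d^2 + 27*d - 4*m^3 + m^2*(-3*d - 58) + m*(d^2 - 24*d - 208) - 90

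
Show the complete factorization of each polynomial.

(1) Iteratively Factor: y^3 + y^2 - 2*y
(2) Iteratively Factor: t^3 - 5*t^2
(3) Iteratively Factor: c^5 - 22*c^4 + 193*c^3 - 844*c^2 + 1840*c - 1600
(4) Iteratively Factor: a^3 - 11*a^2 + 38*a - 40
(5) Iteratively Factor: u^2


(1) = (y - 1)*(y^2 + 2*y) = (y - 1)*(y + 2)*(y)
(2) = (t - 5)*(t^2) = t*(t - 5)*(t)
(3) = (c - 4)*(c^4 - 18*c^3 + 121*c^2 - 360*c + 400) = (c - 4)^2*(c^3 - 14*c^2 + 65*c - 100) = (c - 4)^3*(c^2 - 10*c + 25) = (c - 5)*(c - 4)^3*(c - 5)
(4) = (a - 2)*(a^2 - 9*a + 20) = (a - 5)*(a - 2)*(a - 4)
(5) = (u)*(u)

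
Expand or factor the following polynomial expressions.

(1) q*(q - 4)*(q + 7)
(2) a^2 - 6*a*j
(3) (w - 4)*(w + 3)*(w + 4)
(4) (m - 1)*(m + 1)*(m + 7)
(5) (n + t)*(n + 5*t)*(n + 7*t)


(1) = q^3 + 3*q^2 - 28*q
(2) = a*(a - 6*j)
(3) = w^3 + 3*w^2 - 16*w - 48
(4) = m^3 + 7*m^2 - m - 7
(5) = n^3 + 13*n^2*t + 47*n*t^2 + 35*t^3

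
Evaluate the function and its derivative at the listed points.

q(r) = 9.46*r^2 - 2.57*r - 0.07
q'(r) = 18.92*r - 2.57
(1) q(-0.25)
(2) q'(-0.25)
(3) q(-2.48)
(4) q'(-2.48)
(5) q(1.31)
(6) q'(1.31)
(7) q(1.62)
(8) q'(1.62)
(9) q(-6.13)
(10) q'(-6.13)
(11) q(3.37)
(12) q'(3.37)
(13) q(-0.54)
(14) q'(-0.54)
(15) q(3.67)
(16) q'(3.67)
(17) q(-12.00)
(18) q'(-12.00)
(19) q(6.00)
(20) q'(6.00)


(1) = 1.16
(2) = -7.30
(3) = 64.49
(4) = -49.49
(5) = 12.80
(6) = 22.22
(7) = 20.59
(8) = 28.08
(9) = 371.16
(10) = -118.55
(11) = 98.71
(12) = 61.19
(13) = 4.08
(14) = -12.79
(15) = 117.91
(16) = 66.87
(17) = 1393.01
(18) = -229.61
(19) = 325.07
(20) = 110.95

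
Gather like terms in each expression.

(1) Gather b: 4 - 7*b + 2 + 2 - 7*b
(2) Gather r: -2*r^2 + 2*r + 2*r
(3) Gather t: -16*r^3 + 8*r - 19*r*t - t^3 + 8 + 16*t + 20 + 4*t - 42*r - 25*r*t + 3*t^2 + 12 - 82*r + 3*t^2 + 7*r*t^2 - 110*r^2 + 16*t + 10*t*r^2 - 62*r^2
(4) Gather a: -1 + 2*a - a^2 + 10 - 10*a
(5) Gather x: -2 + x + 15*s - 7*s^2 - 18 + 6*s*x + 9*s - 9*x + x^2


(1) = 8 - 14*b
(2) = -2*r^2 + 4*r
(3) = -16*r^3 - 172*r^2 - 116*r - t^3 + t^2*(7*r + 6) + t*(10*r^2 - 44*r + 36) + 40
(4) = -a^2 - 8*a + 9
(5) = -7*s^2 + 24*s + x^2 + x*(6*s - 8) - 20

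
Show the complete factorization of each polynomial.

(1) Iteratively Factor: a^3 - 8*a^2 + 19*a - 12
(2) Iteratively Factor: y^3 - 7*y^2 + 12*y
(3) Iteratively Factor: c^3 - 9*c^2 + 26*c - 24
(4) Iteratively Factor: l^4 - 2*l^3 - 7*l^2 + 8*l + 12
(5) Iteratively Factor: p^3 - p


(1) = (a - 1)*(a^2 - 7*a + 12) = (a - 4)*(a - 1)*(a - 3)
(2) = (y - 3)*(y^2 - 4*y) = (y - 4)*(y - 3)*(y)
(3) = (c - 2)*(c^2 - 7*c + 12) = (c - 3)*(c - 2)*(c - 4)
(4) = (l - 2)*(l^3 - 7*l - 6) = (l - 2)*(l + 2)*(l^2 - 2*l - 3) = (l - 3)*(l - 2)*(l + 2)*(l + 1)
(5) = (p)*(p^2 - 1) = p*(p - 1)*(p + 1)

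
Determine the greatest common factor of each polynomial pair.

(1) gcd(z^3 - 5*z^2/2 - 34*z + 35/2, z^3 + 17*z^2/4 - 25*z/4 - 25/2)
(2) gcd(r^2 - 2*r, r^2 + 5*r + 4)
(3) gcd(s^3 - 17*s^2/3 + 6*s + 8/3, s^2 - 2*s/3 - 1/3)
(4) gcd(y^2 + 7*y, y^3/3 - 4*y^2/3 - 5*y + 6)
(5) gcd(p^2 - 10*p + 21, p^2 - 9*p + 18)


(1) = z + 5
(2) = gcd(r*(r - 2), (r + 1)*(r + 4)) = 1
(3) = s + 1/3
(4) = gcd(y*(y + 7), (y/3 + 1)*(y - 6)*(y - 1)) = 1
(5) = gcd((p - 7)*(p - 3), (p - 6)*(p - 3)) = p - 3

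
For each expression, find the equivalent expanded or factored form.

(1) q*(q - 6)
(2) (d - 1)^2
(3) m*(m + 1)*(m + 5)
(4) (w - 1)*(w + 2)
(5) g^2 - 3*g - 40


(1) = q^2 - 6*q
(2) = d^2 - 2*d + 1
(3) = m^3 + 6*m^2 + 5*m
(4) = w^2 + w - 2
(5) = (g - 8)*(g + 5)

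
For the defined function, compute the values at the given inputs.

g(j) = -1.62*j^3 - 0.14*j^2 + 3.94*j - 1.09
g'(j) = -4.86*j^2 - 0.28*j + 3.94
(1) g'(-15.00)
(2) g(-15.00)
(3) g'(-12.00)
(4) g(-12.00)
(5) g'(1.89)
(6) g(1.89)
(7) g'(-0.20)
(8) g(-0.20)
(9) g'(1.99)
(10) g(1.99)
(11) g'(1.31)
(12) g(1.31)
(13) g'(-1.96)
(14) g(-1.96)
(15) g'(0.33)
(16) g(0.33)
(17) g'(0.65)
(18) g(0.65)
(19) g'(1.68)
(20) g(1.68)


(1) = -1085.36
(2) = 5375.81
(3) = -692.54
(4) = 2730.83
(5) = -13.95
(6) = -5.08
(7) = 3.80
(8) = -1.87
(9) = -15.86
(10) = -6.57
(11) = -4.77
(12) = 0.19
(13) = -14.18
(14) = 2.85
(15) = 3.32
(16) = 0.14
(17) = 1.70
(18) = 0.97
(19) = -10.25
(20) = -2.55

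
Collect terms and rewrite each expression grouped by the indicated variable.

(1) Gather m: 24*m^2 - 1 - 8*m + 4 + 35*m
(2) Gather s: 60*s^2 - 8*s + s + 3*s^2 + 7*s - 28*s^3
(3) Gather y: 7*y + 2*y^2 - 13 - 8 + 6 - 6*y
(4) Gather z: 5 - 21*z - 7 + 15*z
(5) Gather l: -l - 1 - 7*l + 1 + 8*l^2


(1) = 24*m^2 + 27*m + 3
(2) = -28*s^3 + 63*s^2
(3) = 2*y^2 + y - 15
(4) = -6*z - 2
(5) = 8*l^2 - 8*l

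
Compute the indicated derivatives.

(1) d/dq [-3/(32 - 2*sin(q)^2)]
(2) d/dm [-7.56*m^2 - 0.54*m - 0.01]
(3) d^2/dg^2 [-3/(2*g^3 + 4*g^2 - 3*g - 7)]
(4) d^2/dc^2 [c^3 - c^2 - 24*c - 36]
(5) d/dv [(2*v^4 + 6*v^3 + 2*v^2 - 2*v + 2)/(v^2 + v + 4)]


(1) = -3*sin(q)*cos(q)/(sin(q)^2 - 16)^2
(2) = -15.12*m - 0.54
(3) = 6*(2*(3*g + 2)*(2*g^3 + 4*g^2 - 3*g - 7) - (6*g^2 + 8*g - 3)^2)/(2*g^3 + 4*g^2 - 3*g - 7)^3
(4) = 6*c - 2
(5) = 2*(2*v^5 + 6*v^4 + 22*v^3 + 38*v^2 + 6*v - 5)/(v^4 + 2*v^3 + 9*v^2 + 8*v + 16)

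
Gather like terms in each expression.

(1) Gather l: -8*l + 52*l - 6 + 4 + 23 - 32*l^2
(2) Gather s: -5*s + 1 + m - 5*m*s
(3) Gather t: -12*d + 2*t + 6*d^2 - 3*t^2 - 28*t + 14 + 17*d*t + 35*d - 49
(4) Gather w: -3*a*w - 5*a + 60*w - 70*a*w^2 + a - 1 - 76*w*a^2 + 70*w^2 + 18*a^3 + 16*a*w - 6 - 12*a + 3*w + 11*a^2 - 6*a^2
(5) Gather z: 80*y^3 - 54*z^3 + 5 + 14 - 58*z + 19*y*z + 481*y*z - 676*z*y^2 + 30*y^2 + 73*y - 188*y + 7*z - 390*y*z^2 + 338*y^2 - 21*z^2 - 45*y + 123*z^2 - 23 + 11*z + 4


(1) = -32*l^2 + 44*l + 21
(2) = m + s*(-5*m - 5) + 1
(3) = 6*d^2 + 23*d - 3*t^2 + t*(17*d - 26) - 35
(4) = 18*a^3 + 5*a^2 - 16*a + w^2*(70 - 70*a) + w*(-76*a^2 + 13*a + 63) - 7
(5) = 80*y^3 + 368*y^2 - 160*y - 54*z^3 + z^2*(102 - 390*y) + z*(-676*y^2 + 500*y - 40)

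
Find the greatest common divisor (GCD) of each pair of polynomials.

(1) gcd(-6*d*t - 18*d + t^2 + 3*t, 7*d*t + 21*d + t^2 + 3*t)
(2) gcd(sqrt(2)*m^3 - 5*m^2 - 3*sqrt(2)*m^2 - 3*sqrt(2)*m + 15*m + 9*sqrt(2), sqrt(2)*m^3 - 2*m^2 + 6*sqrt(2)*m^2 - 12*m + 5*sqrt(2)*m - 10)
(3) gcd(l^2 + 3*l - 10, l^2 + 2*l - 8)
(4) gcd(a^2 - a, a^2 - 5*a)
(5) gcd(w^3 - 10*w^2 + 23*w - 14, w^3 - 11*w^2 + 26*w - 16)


(1) = gcd((-6*d + t)*(t + 3), (7*d + t)*(t + 3)) = t + 3
(2) = 1
(3) = gcd((l - 2)*(l + 5), (l - 2)*(l + 4)) = l - 2
(4) = a
(5) = w^2 - 3*w + 2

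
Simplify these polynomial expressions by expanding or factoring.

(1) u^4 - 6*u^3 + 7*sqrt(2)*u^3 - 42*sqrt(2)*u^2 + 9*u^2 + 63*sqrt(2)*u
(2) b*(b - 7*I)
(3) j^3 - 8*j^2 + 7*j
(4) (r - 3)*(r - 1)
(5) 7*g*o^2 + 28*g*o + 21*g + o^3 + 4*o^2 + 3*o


(1) = u*(u - 3)^2*(u + 7*sqrt(2))
(2) = b^2 - 7*I*b
(3) = j*(j - 7)*(j - 1)
(4) = r^2 - 4*r + 3
(5) = (7*g + o)*(o + 1)*(o + 3)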